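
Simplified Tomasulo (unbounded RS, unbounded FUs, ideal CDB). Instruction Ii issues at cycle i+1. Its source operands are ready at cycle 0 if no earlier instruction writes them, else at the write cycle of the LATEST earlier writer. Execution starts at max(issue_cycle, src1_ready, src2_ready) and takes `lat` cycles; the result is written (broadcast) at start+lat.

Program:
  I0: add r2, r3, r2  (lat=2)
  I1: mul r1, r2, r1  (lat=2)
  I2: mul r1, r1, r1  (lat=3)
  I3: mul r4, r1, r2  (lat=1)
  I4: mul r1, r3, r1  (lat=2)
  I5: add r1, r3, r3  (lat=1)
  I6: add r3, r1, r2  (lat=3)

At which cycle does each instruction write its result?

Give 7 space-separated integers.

I0 add r2: issue@1 deps=(None,None) exec_start@1 write@3
I1 mul r1: issue@2 deps=(0,None) exec_start@3 write@5
I2 mul r1: issue@3 deps=(1,1) exec_start@5 write@8
I3 mul r4: issue@4 deps=(2,0) exec_start@8 write@9
I4 mul r1: issue@5 deps=(None,2) exec_start@8 write@10
I5 add r1: issue@6 deps=(None,None) exec_start@6 write@7
I6 add r3: issue@7 deps=(5,0) exec_start@7 write@10

Answer: 3 5 8 9 10 7 10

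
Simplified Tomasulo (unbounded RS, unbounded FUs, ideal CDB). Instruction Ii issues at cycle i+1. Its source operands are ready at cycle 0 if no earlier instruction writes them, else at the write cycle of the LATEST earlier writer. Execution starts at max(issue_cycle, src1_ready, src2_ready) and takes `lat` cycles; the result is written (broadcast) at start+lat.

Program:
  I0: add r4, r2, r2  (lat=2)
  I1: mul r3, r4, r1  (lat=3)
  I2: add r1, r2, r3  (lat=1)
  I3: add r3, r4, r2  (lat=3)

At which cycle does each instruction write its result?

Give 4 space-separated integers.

Answer: 3 6 7 7

Derivation:
I0 add r4: issue@1 deps=(None,None) exec_start@1 write@3
I1 mul r3: issue@2 deps=(0,None) exec_start@3 write@6
I2 add r1: issue@3 deps=(None,1) exec_start@6 write@7
I3 add r3: issue@4 deps=(0,None) exec_start@4 write@7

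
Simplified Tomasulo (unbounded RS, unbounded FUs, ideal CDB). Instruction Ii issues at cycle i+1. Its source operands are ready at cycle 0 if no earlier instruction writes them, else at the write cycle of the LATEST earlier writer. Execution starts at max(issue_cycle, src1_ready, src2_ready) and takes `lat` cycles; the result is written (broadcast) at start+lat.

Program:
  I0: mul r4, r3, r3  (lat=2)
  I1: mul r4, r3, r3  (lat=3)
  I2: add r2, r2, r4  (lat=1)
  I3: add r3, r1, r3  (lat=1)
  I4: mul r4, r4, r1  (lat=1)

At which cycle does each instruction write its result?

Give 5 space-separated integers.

Answer: 3 5 6 5 6

Derivation:
I0 mul r4: issue@1 deps=(None,None) exec_start@1 write@3
I1 mul r4: issue@2 deps=(None,None) exec_start@2 write@5
I2 add r2: issue@3 deps=(None,1) exec_start@5 write@6
I3 add r3: issue@4 deps=(None,None) exec_start@4 write@5
I4 mul r4: issue@5 deps=(1,None) exec_start@5 write@6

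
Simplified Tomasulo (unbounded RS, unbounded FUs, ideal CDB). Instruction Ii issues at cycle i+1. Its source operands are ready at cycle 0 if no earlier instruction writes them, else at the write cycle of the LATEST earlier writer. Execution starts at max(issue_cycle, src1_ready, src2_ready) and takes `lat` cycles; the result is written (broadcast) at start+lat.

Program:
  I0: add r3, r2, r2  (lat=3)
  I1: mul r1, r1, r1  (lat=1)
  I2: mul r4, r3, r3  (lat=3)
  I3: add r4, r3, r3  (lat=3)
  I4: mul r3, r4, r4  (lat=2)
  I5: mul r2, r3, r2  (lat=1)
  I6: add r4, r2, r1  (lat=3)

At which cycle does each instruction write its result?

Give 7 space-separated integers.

Answer: 4 3 7 7 9 10 13

Derivation:
I0 add r3: issue@1 deps=(None,None) exec_start@1 write@4
I1 mul r1: issue@2 deps=(None,None) exec_start@2 write@3
I2 mul r4: issue@3 deps=(0,0) exec_start@4 write@7
I3 add r4: issue@4 deps=(0,0) exec_start@4 write@7
I4 mul r3: issue@5 deps=(3,3) exec_start@7 write@9
I5 mul r2: issue@6 deps=(4,None) exec_start@9 write@10
I6 add r4: issue@7 deps=(5,1) exec_start@10 write@13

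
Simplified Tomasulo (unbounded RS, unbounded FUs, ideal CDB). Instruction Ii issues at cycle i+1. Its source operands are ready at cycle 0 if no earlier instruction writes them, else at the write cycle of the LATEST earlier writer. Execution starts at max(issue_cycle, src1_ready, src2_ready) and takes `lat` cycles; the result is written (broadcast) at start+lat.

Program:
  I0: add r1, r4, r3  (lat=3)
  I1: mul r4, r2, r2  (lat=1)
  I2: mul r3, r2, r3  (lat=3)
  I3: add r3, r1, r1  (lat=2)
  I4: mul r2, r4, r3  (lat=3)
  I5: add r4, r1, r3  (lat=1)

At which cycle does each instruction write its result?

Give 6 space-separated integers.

I0 add r1: issue@1 deps=(None,None) exec_start@1 write@4
I1 mul r4: issue@2 deps=(None,None) exec_start@2 write@3
I2 mul r3: issue@3 deps=(None,None) exec_start@3 write@6
I3 add r3: issue@4 deps=(0,0) exec_start@4 write@6
I4 mul r2: issue@5 deps=(1,3) exec_start@6 write@9
I5 add r4: issue@6 deps=(0,3) exec_start@6 write@7

Answer: 4 3 6 6 9 7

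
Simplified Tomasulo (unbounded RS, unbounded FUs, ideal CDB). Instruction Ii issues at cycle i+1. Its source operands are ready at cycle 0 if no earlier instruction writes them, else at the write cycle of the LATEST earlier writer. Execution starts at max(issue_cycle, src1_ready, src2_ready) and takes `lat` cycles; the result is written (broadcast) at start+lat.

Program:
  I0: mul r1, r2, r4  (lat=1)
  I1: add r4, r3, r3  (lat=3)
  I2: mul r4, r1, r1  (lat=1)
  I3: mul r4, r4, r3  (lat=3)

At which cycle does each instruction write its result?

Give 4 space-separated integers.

I0 mul r1: issue@1 deps=(None,None) exec_start@1 write@2
I1 add r4: issue@2 deps=(None,None) exec_start@2 write@5
I2 mul r4: issue@3 deps=(0,0) exec_start@3 write@4
I3 mul r4: issue@4 deps=(2,None) exec_start@4 write@7

Answer: 2 5 4 7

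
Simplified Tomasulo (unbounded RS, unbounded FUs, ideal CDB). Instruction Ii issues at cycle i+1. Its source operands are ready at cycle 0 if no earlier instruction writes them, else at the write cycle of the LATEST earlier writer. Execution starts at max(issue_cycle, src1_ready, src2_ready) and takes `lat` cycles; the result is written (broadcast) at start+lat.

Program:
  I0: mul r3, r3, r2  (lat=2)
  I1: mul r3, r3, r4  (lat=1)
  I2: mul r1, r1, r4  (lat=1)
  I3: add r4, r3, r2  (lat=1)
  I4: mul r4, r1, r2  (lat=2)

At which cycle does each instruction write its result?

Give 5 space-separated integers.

Answer: 3 4 4 5 7

Derivation:
I0 mul r3: issue@1 deps=(None,None) exec_start@1 write@3
I1 mul r3: issue@2 deps=(0,None) exec_start@3 write@4
I2 mul r1: issue@3 deps=(None,None) exec_start@3 write@4
I3 add r4: issue@4 deps=(1,None) exec_start@4 write@5
I4 mul r4: issue@5 deps=(2,None) exec_start@5 write@7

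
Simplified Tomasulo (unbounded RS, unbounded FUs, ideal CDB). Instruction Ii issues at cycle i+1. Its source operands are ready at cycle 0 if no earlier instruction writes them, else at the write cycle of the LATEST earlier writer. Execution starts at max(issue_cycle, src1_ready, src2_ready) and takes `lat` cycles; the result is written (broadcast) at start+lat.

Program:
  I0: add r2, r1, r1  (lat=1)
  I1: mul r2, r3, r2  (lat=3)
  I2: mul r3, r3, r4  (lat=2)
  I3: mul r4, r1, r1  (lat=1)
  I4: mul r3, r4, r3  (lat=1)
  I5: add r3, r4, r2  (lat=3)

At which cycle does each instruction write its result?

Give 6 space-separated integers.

I0 add r2: issue@1 deps=(None,None) exec_start@1 write@2
I1 mul r2: issue@2 deps=(None,0) exec_start@2 write@5
I2 mul r3: issue@3 deps=(None,None) exec_start@3 write@5
I3 mul r4: issue@4 deps=(None,None) exec_start@4 write@5
I4 mul r3: issue@5 deps=(3,2) exec_start@5 write@6
I5 add r3: issue@6 deps=(3,1) exec_start@6 write@9

Answer: 2 5 5 5 6 9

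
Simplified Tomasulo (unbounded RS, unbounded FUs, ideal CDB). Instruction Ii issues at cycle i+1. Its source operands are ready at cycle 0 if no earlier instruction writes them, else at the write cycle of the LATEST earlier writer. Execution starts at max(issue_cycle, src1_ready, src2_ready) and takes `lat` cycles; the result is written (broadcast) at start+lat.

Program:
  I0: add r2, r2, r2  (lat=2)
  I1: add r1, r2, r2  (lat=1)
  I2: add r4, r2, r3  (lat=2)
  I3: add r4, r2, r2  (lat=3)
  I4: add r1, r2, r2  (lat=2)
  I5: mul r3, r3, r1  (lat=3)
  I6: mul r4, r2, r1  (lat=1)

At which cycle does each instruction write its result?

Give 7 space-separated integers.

Answer: 3 4 5 7 7 10 8

Derivation:
I0 add r2: issue@1 deps=(None,None) exec_start@1 write@3
I1 add r1: issue@2 deps=(0,0) exec_start@3 write@4
I2 add r4: issue@3 deps=(0,None) exec_start@3 write@5
I3 add r4: issue@4 deps=(0,0) exec_start@4 write@7
I4 add r1: issue@5 deps=(0,0) exec_start@5 write@7
I5 mul r3: issue@6 deps=(None,4) exec_start@7 write@10
I6 mul r4: issue@7 deps=(0,4) exec_start@7 write@8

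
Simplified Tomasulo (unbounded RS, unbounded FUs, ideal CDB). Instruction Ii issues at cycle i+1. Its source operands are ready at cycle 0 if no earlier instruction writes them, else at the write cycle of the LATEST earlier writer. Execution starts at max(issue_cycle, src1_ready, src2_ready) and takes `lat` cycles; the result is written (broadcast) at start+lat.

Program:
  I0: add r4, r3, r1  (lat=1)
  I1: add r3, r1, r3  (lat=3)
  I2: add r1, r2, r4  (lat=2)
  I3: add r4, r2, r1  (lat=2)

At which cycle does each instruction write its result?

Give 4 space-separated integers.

Answer: 2 5 5 7

Derivation:
I0 add r4: issue@1 deps=(None,None) exec_start@1 write@2
I1 add r3: issue@2 deps=(None,None) exec_start@2 write@5
I2 add r1: issue@3 deps=(None,0) exec_start@3 write@5
I3 add r4: issue@4 deps=(None,2) exec_start@5 write@7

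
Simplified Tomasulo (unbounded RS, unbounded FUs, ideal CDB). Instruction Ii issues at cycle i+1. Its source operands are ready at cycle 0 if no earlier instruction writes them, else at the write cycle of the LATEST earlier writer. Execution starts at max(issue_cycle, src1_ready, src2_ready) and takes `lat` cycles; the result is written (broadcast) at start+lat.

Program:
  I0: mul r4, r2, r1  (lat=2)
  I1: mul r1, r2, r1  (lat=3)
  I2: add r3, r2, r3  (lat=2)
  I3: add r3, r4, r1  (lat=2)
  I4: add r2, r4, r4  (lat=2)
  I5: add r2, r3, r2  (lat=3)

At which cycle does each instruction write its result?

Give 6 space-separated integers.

Answer: 3 5 5 7 7 10

Derivation:
I0 mul r4: issue@1 deps=(None,None) exec_start@1 write@3
I1 mul r1: issue@2 deps=(None,None) exec_start@2 write@5
I2 add r3: issue@3 deps=(None,None) exec_start@3 write@5
I3 add r3: issue@4 deps=(0,1) exec_start@5 write@7
I4 add r2: issue@5 deps=(0,0) exec_start@5 write@7
I5 add r2: issue@6 deps=(3,4) exec_start@7 write@10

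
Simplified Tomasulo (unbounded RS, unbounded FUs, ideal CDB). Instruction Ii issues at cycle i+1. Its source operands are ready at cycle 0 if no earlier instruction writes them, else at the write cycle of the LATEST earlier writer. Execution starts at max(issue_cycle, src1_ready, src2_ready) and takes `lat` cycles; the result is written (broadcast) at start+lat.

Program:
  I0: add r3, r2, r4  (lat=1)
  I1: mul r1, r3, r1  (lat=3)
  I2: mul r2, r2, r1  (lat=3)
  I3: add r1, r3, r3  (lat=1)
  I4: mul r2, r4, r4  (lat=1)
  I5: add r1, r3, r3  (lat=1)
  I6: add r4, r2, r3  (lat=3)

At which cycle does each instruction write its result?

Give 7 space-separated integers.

Answer: 2 5 8 5 6 7 10

Derivation:
I0 add r3: issue@1 deps=(None,None) exec_start@1 write@2
I1 mul r1: issue@2 deps=(0,None) exec_start@2 write@5
I2 mul r2: issue@3 deps=(None,1) exec_start@5 write@8
I3 add r1: issue@4 deps=(0,0) exec_start@4 write@5
I4 mul r2: issue@5 deps=(None,None) exec_start@5 write@6
I5 add r1: issue@6 deps=(0,0) exec_start@6 write@7
I6 add r4: issue@7 deps=(4,0) exec_start@7 write@10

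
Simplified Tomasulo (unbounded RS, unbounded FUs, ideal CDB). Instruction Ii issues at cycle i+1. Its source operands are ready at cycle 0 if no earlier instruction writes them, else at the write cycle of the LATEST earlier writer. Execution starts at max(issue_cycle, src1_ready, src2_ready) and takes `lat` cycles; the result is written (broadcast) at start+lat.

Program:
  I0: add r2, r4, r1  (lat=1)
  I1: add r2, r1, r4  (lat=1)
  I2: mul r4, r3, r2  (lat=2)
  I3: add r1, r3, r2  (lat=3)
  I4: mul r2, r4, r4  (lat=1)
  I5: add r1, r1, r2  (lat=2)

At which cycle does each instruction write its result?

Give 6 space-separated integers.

I0 add r2: issue@1 deps=(None,None) exec_start@1 write@2
I1 add r2: issue@2 deps=(None,None) exec_start@2 write@3
I2 mul r4: issue@3 deps=(None,1) exec_start@3 write@5
I3 add r1: issue@4 deps=(None,1) exec_start@4 write@7
I4 mul r2: issue@5 deps=(2,2) exec_start@5 write@6
I5 add r1: issue@6 deps=(3,4) exec_start@7 write@9

Answer: 2 3 5 7 6 9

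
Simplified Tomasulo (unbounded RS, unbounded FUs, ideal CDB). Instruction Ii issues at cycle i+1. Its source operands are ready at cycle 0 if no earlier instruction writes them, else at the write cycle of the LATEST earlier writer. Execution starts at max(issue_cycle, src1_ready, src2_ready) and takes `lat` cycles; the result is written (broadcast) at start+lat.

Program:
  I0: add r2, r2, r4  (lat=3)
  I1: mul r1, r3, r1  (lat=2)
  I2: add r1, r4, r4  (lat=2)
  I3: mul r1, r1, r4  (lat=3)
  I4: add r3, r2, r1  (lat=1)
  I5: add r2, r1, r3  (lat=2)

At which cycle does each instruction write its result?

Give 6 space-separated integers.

Answer: 4 4 5 8 9 11

Derivation:
I0 add r2: issue@1 deps=(None,None) exec_start@1 write@4
I1 mul r1: issue@2 deps=(None,None) exec_start@2 write@4
I2 add r1: issue@3 deps=(None,None) exec_start@3 write@5
I3 mul r1: issue@4 deps=(2,None) exec_start@5 write@8
I4 add r3: issue@5 deps=(0,3) exec_start@8 write@9
I5 add r2: issue@6 deps=(3,4) exec_start@9 write@11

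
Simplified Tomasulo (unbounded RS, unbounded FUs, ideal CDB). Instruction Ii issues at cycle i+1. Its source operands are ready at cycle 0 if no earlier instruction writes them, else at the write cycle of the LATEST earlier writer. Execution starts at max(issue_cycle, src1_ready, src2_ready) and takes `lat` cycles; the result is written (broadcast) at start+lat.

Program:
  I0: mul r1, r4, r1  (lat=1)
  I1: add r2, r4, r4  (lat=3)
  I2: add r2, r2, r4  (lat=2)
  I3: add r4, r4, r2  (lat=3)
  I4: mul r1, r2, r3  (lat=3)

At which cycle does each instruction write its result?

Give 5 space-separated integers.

I0 mul r1: issue@1 deps=(None,None) exec_start@1 write@2
I1 add r2: issue@2 deps=(None,None) exec_start@2 write@5
I2 add r2: issue@3 deps=(1,None) exec_start@5 write@7
I3 add r4: issue@4 deps=(None,2) exec_start@7 write@10
I4 mul r1: issue@5 deps=(2,None) exec_start@7 write@10

Answer: 2 5 7 10 10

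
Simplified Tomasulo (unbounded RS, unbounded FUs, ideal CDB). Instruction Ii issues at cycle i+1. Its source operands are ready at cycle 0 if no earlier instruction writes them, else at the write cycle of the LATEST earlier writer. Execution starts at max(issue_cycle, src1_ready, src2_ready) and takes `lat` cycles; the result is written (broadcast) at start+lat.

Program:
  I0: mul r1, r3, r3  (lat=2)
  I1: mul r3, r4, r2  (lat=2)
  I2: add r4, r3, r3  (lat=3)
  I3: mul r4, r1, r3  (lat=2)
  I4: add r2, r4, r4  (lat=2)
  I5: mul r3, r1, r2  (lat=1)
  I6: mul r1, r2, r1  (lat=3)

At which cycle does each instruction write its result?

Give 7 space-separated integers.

Answer: 3 4 7 6 8 9 11

Derivation:
I0 mul r1: issue@1 deps=(None,None) exec_start@1 write@3
I1 mul r3: issue@2 deps=(None,None) exec_start@2 write@4
I2 add r4: issue@3 deps=(1,1) exec_start@4 write@7
I3 mul r4: issue@4 deps=(0,1) exec_start@4 write@6
I4 add r2: issue@5 deps=(3,3) exec_start@6 write@8
I5 mul r3: issue@6 deps=(0,4) exec_start@8 write@9
I6 mul r1: issue@7 deps=(4,0) exec_start@8 write@11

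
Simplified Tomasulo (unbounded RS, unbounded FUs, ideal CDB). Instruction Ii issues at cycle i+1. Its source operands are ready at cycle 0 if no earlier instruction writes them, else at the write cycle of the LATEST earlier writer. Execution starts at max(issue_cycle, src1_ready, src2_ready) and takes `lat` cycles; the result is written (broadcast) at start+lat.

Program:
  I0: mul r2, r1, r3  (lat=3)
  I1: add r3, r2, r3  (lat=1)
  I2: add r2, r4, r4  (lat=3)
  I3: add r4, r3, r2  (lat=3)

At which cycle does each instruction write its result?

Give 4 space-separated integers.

I0 mul r2: issue@1 deps=(None,None) exec_start@1 write@4
I1 add r3: issue@2 deps=(0,None) exec_start@4 write@5
I2 add r2: issue@3 deps=(None,None) exec_start@3 write@6
I3 add r4: issue@4 deps=(1,2) exec_start@6 write@9

Answer: 4 5 6 9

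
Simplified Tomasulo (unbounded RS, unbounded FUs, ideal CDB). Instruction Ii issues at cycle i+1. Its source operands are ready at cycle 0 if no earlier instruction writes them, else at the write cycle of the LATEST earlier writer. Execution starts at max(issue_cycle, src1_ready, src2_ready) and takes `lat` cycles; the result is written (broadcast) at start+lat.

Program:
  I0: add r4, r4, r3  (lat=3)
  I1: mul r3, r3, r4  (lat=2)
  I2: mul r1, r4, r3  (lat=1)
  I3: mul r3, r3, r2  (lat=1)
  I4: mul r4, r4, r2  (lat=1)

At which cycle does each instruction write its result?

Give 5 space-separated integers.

I0 add r4: issue@1 deps=(None,None) exec_start@1 write@4
I1 mul r3: issue@2 deps=(None,0) exec_start@4 write@6
I2 mul r1: issue@3 deps=(0,1) exec_start@6 write@7
I3 mul r3: issue@4 deps=(1,None) exec_start@6 write@7
I4 mul r4: issue@5 deps=(0,None) exec_start@5 write@6

Answer: 4 6 7 7 6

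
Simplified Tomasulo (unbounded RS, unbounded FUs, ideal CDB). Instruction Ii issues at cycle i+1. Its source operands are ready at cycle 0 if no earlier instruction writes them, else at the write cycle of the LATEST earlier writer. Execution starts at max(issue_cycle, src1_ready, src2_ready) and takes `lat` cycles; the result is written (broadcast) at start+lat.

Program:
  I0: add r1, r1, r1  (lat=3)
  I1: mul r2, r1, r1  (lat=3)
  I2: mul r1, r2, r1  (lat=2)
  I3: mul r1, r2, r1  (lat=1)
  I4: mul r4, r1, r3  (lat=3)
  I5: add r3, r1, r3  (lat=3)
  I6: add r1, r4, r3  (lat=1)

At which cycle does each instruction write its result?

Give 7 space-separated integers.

I0 add r1: issue@1 deps=(None,None) exec_start@1 write@4
I1 mul r2: issue@2 deps=(0,0) exec_start@4 write@7
I2 mul r1: issue@3 deps=(1,0) exec_start@7 write@9
I3 mul r1: issue@4 deps=(1,2) exec_start@9 write@10
I4 mul r4: issue@5 deps=(3,None) exec_start@10 write@13
I5 add r3: issue@6 deps=(3,None) exec_start@10 write@13
I6 add r1: issue@7 deps=(4,5) exec_start@13 write@14

Answer: 4 7 9 10 13 13 14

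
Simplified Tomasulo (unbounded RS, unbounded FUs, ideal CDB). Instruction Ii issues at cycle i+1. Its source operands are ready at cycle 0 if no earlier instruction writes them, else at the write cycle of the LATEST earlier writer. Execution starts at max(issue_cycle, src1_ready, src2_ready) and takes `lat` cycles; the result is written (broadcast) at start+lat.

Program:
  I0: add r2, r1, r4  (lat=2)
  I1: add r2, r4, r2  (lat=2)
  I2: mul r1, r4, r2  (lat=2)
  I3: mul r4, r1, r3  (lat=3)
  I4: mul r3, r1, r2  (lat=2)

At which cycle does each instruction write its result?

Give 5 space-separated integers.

I0 add r2: issue@1 deps=(None,None) exec_start@1 write@3
I1 add r2: issue@2 deps=(None,0) exec_start@3 write@5
I2 mul r1: issue@3 deps=(None,1) exec_start@5 write@7
I3 mul r4: issue@4 deps=(2,None) exec_start@7 write@10
I4 mul r3: issue@5 deps=(2,1) exec_start@7 write@9

Answer: 3 5 7 10 9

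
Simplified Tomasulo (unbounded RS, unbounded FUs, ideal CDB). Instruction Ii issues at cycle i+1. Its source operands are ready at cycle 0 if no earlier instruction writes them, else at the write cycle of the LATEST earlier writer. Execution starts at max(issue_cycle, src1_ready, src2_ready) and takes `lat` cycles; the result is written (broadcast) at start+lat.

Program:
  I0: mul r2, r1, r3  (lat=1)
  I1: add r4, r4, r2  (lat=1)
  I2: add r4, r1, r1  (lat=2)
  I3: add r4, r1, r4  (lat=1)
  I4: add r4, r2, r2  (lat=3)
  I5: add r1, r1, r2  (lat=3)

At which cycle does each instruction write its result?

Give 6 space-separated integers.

I0 mul r2: issue@1 deps=(None,None) exec_start@1 write@2
I1 add r4: issue@2 deps=(None,0) exec_start@2 write@3
I2 add r4: issue@3 deps=(None,None) exec_start@3 write@5
I3 add r4: issue@4 deps=(None,2) exec_start@5 write@6
I4 add r4: issue@5 deps=(0,0) exec_start@5 write@8
I5 add r1: issue@6 deps=(None,0) exec_start@6 write@9

Answer: 2 3 5 6 8 9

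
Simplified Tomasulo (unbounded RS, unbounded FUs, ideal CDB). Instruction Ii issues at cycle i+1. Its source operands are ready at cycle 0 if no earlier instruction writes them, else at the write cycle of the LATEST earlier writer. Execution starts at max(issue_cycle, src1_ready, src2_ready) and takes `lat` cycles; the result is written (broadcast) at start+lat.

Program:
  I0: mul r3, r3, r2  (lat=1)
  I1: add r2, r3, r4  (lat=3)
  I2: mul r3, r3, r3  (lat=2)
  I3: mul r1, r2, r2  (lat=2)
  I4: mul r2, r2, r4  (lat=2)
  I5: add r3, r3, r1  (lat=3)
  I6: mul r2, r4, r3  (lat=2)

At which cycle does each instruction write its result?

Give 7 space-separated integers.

I0 mul r3: issue@1 deps=(None,None) exec_start@1 write@2
I1 add r2: issue@2 deps=(0,None) exec_start@2 write@5
I2 mul r3: issue@3 deps=(0,0) exec_start@3 write@5
I3 mul r1: issue@4 deps=(1,1) exec_start@5 write@7
I4 mul r2: issue@5 deps=(1,None) exec_start@5 write@7
I5 add r3: issue@6 deps=(2,3) exec_start@7 write@10
I6 mul r2: issue@7 deps=(None,5) exec_start@10 write@12

Answer: 2 5 5 7 7 10 12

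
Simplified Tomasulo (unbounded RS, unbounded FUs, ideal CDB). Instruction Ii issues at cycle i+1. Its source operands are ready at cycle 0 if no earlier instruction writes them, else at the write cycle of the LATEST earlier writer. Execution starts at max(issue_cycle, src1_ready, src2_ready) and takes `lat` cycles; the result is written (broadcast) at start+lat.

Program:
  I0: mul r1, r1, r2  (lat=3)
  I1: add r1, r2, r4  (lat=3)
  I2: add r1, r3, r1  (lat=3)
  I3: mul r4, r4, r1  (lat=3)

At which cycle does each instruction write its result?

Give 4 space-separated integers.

Answer: 4 5 8 11

Derivation:
I0 mul r1: issue@1 deps=(None,None) exec_start@1 write@4
I1 add r1: issue@2 deps=(None,None) exec_start@2 write@5
I2 add r1: issue@3 deps=(None,1) exec_start@5 write@8
I3 mul r4: issue@4 deps=(None,2) exec_start@8 write@11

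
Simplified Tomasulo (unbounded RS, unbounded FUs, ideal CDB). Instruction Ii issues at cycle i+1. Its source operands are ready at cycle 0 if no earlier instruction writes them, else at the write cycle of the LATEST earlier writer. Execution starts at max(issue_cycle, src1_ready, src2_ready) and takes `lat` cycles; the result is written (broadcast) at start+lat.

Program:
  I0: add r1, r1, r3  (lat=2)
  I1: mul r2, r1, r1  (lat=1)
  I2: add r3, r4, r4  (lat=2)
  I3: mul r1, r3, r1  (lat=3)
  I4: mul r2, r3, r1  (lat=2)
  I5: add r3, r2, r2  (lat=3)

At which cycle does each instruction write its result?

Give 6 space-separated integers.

Answer: 3 4 5 8 10 13

Derivation:
I0 add r1: issue@1 deps=(None,None) exec_start@1 write@3
I1 mul r2: issue@2 deps=(0,0) exec_start@3 write@4
I2 add r3: issue@3 deps=(None,None) exec_start@3 write@5
I3 mul r1: issue@4 deps=(2,0) exec_start@5 write@8
I4 mul r2: issue@5 deps=(2,3) exec_start@8 write@10
I5 add r3: issue@6 deps=(4,4) exec_start@10 write@13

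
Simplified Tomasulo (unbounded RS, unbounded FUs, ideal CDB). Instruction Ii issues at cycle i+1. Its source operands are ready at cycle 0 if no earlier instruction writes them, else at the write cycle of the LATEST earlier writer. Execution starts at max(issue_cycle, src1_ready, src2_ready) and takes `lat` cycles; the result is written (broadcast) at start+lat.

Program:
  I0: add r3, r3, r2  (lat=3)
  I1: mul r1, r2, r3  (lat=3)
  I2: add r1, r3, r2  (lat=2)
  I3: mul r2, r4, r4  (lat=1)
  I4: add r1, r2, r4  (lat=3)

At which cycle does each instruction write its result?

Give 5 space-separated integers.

I0 add r3: issue@1 deps=(None,None) exec_start@1 write@4
I1 mul r1: issue@2 deps=(None,0) exec_start@4 write@7
I2 add r1: issue@3 deps=(0,None) exec_start@4 write@6
I3 mul r2: issue@4 deps=(None,None) exec_start@4 write@5
I4 add r1: issue@5 deps=(3,None) exec_start@5 write@8

Answer: 4 7 6 5 8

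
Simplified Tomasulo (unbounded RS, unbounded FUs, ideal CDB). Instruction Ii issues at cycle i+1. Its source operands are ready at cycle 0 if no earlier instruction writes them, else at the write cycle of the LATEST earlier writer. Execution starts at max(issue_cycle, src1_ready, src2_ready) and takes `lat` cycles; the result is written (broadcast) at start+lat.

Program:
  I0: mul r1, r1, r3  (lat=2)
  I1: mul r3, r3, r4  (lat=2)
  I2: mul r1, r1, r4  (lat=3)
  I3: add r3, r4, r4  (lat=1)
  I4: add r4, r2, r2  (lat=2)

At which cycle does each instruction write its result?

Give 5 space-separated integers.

I0 mul r1: issue@1 deps=(None,None) exec_start@1 write@3
I1 mul r3: issue@2 deps=(None,None) exec_start@2 write@4
I2 mul r1: issue@3 deps=(0,None) exec_start@3 write@6
I3 add r3: issue@4 deps=(None,None) exec_start@4 write@5
I4 add r4: issue@5 deps=(None,None) exec_start@5 write@7

Answer: 3 4 6 5 7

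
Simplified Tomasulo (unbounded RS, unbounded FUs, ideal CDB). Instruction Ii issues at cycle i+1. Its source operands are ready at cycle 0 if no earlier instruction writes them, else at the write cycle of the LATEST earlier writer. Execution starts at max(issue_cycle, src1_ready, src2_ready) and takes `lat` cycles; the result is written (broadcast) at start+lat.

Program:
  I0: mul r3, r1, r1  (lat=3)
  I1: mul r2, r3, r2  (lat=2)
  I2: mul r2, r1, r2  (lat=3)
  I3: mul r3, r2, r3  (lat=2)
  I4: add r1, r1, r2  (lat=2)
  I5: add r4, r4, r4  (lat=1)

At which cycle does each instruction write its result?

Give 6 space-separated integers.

I0 mul r3: issue@1 deps=(None,None) exec_start@1 write@4
I1 mul r2: issue@2 deps=(0,None) exec_start@4 write@6
I2 mul r2: issue@3 deps=(None,1) exec_start@6 write@9
I3 mul r3: issue@4 deps=(2,0) exec_start@9 write@11
I4 add r1: issue@5 deps=(None,2) exec_start@9 write@11
I5 add r4: issue@6 deps=(None,None) exec_start@6 write@7

Answer: 4 6 9 11 11 7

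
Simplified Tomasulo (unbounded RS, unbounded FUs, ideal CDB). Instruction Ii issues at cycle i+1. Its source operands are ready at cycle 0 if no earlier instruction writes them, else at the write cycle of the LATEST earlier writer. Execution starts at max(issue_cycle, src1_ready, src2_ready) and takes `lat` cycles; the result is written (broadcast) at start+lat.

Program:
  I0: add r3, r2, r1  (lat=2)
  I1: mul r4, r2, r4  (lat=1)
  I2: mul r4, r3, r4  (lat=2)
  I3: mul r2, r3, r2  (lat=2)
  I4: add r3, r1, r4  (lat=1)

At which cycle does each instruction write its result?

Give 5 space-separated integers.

I0 add r3: issue@1 deps=(None,None) exec_start@1 write@3
I1 mul r4: issue@2 deps=(None,None) exec_start@2 write@3
I2 mul r4: issue@3 deps=(0,1) exec_start@3 write@5
I3 mul r2: issue@4 deps=(0,None) exec_start@4 write@6
I4 add r3: issue@5 deps=(None,2) exec_start@5 write@6

Answer: 3 3 5 6 6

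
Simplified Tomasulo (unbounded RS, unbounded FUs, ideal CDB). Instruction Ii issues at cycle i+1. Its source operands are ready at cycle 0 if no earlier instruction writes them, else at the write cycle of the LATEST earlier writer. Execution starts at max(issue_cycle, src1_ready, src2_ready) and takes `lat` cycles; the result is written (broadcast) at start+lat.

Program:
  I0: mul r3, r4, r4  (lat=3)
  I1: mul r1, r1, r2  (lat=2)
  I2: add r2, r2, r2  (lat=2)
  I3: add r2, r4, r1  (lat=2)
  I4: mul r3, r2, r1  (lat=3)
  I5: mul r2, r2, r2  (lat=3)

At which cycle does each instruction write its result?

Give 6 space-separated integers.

Answer: 4 4 5 6 9 9

Derivation:
I0 mul r3: issue@1 deps=(None,None) exec_start@1 write@4
I1 mul r1: issue@2 deps=(None,None) exec_start@2 write@4
I2 add r2: issue@3 deps=(None,None) exec_start@3 write@5
I3 add r2: issue@4 deps=(None,1) exec_start@4 write@6
I4 mul r3: issue@5 deps=(3,1) exec_start@6 write@9
I5 mul r2: issue@6 deps=(3,3) exec_start@6 write@9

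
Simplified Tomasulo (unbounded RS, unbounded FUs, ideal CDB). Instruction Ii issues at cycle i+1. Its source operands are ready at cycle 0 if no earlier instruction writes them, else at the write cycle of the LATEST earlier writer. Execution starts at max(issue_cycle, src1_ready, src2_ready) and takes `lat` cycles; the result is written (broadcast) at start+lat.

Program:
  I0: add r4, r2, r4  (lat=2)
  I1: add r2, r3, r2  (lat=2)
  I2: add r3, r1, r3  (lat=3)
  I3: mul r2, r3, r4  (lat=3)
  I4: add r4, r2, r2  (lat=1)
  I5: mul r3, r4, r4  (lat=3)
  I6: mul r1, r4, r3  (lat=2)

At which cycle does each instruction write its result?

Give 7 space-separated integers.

I0 add r4: issue@1 deps=(None,None) exec_start@1 write@3
I1 add r2: issue@2 deps=(None,None) exec_start@2 write@4
I2 add r3: issue@3 deps=(None,None) exec_start@3 write@6
I3 mul r2: issue@4 deps=(2,0) exec_start@6 write@9
I4 add r4: issue@5 deps=(3,3) exec_start@9 write@10
I5 mul r3: issue@6 deps=(4,4) exec_start@10 write@13
I6 mul r1: issue@7 deps=(4,5) exec_start@13 write@15

Answer: 3 4 6 9 10 13 15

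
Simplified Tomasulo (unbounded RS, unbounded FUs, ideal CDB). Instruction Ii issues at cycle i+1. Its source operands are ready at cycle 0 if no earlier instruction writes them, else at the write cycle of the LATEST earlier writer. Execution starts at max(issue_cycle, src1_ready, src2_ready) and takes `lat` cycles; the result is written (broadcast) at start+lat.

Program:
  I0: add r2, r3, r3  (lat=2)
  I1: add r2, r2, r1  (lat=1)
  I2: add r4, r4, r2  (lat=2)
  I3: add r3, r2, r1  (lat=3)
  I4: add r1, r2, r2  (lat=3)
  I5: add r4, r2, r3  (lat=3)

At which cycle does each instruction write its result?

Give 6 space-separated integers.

I0 add r2: issue@1 deps=(None,None) exec_start@1 write@3
I1 add r2: issue@2 deps=(0,None) exec_start@3 write@4
I2 add r4: issue@3 deps=(None,1) exec_start@4 write@6
I3 add r3: issue@4 deps=(1,None) exec_start@4 write@7
I4 add r1: issue@5 deps=(1,1) exec_start@5 write@8
I5 add r4: issue@6 deps=(1,3) exec_start@7 write@10

Answer: 3 4 6 7 8 10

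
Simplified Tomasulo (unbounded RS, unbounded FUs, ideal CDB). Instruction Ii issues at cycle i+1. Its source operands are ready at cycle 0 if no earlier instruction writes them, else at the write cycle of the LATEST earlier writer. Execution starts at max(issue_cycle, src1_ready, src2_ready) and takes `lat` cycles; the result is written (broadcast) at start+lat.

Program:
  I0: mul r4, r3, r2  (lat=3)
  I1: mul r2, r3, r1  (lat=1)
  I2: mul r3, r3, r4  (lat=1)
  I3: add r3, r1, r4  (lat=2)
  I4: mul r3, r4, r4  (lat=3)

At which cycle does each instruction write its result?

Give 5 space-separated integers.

Answer: 4 3 5 6 8

Derivation:
I0 mul r4: issue@1 deps=(None,None) exec_start@1 write@4
I1 mul r2: issue@2 deps=(None,None) exec_start@2 write@3
I2 mul r3: issue@3 deps=(None,0) exec_start@4 write@5
I3 add r3: issue@4 deps=(None,0) exec_start@4 write@6
I4 mul r3: issue@5 deps=(0,0) exec_start@5 write@8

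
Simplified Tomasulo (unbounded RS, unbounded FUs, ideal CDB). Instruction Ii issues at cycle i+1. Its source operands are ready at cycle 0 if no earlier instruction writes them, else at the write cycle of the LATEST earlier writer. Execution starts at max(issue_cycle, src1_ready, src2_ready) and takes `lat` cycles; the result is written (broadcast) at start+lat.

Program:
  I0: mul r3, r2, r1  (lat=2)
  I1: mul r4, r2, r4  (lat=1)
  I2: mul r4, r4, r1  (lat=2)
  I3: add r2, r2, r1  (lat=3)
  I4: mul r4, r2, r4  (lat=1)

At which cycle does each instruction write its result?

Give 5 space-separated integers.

I0 mul r3: issue@1 deps=(None,None) exec_start@1 write@3
I1 mul r4: issue@2 deps=(None,None) exec_start@2 write@3
I2 mul r4: issue@3 deps=(1,None) exec_start@3 write@5
I3 add r2: issue@4 deps=(None,None) exec_start@4 write@7
I4 mul r4: issue@5 deps=(3,2) exec_start@7 write@8

Answer: 3 3 5 7 8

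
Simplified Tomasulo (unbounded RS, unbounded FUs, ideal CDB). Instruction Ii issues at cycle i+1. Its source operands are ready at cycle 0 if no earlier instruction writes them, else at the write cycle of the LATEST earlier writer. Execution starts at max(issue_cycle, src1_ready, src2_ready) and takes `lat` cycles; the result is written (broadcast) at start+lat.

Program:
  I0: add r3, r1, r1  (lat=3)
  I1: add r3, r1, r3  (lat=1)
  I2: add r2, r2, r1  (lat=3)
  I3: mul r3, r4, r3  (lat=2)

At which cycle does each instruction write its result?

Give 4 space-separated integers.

Answer: 4 5 6 7

Derivation:
I0 add r3: issue@1 deps=(None,None) exec_start@1 write@4
I1 add r3: issue@2 deps=(None,0) exec_start@4 write@5
I2 add r2: issue@3 deps=(None,None) exec_start@3 write@6
I3 mul r3: issue@4 deps=(None,1) exec_start@5 write@7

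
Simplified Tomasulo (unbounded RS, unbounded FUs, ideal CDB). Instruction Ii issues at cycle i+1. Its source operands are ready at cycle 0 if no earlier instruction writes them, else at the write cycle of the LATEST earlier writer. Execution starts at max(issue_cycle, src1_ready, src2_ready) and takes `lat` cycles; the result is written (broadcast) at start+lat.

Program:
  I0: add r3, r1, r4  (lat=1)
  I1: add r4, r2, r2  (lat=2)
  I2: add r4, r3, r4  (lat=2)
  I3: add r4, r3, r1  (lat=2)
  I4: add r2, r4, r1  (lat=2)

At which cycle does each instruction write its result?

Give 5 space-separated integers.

I0 add r3: issue@1 deps=(None,None) exec_start@1 write@2
I1 add r4: issue@2 deps=(None,None) exec_start@2 write@4
I2 add r4: issue@3 deps=(0,1) exec_start@4 write@6
I3 add r4: issue@4 deps=(0,None) exec_start@4 write@6
I4 add r2: issue@5 deps=(3,None) exec_start@6 write@8

Answer: 2 4 6 6 8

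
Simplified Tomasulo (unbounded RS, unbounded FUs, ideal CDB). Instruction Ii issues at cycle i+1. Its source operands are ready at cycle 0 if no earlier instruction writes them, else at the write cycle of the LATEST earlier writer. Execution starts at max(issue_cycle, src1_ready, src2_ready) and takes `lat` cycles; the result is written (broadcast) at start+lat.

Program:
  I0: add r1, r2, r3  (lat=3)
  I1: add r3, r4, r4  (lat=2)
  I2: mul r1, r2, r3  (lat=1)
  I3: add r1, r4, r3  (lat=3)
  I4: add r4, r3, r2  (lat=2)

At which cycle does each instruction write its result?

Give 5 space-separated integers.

Answer: 4 4 5 7 7

Derivation:
I0 add r1: issue@1 deps=(None,None) exec_start@1 write@4
I1 add r3: issue@2 deps=(None,None) exec_start@2 write@4
I2 mul r1: issue@3 deps=(None,1) exec_start@4 write@5
I3 add r1: issue@4 deps=(None,1) exec_start@4 write@7
I4 add r4: issue@5 deps=(1,None) exec_start@5 write@7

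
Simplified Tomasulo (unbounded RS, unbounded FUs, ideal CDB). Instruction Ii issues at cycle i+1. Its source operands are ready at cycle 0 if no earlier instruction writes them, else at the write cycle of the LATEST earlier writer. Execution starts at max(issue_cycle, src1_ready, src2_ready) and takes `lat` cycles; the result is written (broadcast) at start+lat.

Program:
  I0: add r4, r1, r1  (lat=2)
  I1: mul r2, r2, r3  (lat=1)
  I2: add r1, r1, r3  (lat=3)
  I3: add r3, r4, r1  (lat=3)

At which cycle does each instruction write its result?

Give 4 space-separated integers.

Answer: 3 3 6 9

Derivation:
I0 add r4: issue@1 deps=(None,None) exec_start@1 write@3
I1 mul r2: issue@2 deps=(None,None) exec_start@2 write@3
I2 add r1: issue@3 deps=(None,None) exec_start@3 write@6
I3 add r3: issue@4 deps=(0,2) exec_start@6 write@9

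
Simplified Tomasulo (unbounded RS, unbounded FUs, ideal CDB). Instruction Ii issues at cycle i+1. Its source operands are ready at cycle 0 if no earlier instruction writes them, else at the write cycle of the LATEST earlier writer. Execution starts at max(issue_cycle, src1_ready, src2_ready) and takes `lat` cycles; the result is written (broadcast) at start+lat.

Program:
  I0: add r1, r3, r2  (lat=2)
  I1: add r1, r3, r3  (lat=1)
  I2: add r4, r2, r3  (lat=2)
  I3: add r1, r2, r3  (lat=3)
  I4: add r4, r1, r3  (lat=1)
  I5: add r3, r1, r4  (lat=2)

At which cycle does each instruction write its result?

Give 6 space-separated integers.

I0 add r1: issue@1 deps=(None,None) exec_start@1 write@3
I1 add r1: issue@2 deps=(None,None) exec_start@2 write@3
I2 add r4: issue@3 deps=(None,None) exec_start@3 write@5
I3 add r1: issue@4 deps=(None,None) exec_start@4 write@7
I4 add r4: issue@5 deps=(3,None) exec_start@7 write@8
I5 add r3: issue@6 deps=(3,4) exec_start@8 write@10

Answer: 3 3 5 7 8 10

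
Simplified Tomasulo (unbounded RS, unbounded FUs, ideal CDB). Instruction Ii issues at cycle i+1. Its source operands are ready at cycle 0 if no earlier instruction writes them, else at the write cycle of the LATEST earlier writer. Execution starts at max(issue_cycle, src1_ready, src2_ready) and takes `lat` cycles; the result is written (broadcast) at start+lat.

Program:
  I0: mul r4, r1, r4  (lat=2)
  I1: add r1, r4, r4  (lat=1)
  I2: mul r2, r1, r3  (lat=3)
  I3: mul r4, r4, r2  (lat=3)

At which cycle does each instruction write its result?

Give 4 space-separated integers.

Answer: 3 4 7 10

Derivation:
I0 mul r4: issue@1 deps=(None,None) exec_start@1 write@3
I1 add r1: issue@2 deps=(0,0) exec_start@3 write@4
I2 mul r2: issue@3 deps=(1,None) exec_start@4 write@7
I3 mul r4: issue@4 deps=(0,2) exec_start@7 write@10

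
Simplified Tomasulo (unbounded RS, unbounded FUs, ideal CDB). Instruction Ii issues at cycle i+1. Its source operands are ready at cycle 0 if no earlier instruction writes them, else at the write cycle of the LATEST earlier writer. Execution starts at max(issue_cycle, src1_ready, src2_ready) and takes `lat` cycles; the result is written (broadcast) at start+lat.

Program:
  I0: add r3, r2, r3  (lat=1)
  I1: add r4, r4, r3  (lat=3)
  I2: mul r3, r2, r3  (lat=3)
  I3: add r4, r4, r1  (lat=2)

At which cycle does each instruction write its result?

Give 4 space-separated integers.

I0 add r3: issue@1 deps=(None,None) exec_start@1 write@2
I1 add r4: issue@2 deps=(None,0) exec_start@2 write@5
I2 mul r3: issue@3 deps=(None,0) exec_start@3 write@6
I3 add r4: issue@4 deps=(1,None) exec_start@5 write@7

Answer: 2 5 6 7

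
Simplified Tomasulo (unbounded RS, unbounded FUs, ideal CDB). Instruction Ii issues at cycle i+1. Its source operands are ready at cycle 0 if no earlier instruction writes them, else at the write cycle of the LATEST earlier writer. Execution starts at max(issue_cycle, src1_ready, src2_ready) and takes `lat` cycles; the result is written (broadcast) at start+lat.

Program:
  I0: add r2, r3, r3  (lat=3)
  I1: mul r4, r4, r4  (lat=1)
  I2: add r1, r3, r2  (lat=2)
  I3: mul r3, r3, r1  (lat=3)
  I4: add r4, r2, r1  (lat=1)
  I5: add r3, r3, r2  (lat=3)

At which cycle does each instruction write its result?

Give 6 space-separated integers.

I0 add r2: issue@1 deps=(None,None) exec_start@1 write@4
I1 mul r4: issue@2 deps=(None,None) exec_start@2 write@3
I2 add r1: issue@3 deps=(None,0) exec_start@4 write@6
I3 mul r3: issue@4 deps=(None,2) exec_start@6 write@9
I4 add r4: issue@5 deps=(0,2) exec_start@6 write@7
I5 add r3: issue@6 deps=(3,0) exec_start@9 write@12

Answer: 4 3 6 9 7 12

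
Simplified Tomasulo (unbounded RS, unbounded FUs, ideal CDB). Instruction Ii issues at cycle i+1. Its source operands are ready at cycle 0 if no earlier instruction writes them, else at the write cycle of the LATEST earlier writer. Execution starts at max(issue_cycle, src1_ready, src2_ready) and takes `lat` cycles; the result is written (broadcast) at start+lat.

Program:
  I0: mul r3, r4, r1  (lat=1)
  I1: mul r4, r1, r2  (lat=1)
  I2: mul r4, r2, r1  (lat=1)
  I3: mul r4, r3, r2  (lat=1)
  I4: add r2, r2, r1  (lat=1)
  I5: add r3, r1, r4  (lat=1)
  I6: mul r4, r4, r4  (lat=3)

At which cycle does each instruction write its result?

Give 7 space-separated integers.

I0 mul r3: issue@1 deps=(None,None) exec_start@1 write@2
I1 mul r4: issue@2 deps=(None,None) exec_start@2 write@3
I2 mul r4: issue@3 deps=(None,None) exec_start@3 write@4
I3 mul r4: issue@4 deps=(0,None) exec_start@4 write@5
I4 add r2: issue@5 deps=(None,None) exec_start@5 write@6
I5 add r3: issue@6 deps=(None,3) exec_start@6 write@7
I6 mul r4: issue@7 deps=(3,3) exec_start@7 write@10

Answer: 2 3 4 5 6 7 10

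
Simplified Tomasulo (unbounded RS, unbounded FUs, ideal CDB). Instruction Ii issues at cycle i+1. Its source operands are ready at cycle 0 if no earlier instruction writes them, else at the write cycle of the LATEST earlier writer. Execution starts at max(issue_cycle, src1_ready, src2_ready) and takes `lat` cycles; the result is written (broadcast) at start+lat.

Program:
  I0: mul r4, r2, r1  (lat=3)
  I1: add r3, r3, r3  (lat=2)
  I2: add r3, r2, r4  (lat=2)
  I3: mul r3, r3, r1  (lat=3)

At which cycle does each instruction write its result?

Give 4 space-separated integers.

I0 mul r4: issue@1 deps=(None,None) exec_start@1 write@4
I1 add r3: issue@2 deps=(None,None) exec_start@2 write@4
I2 add r3: issue@3 deps=(None,0) exec_start@4 write@6
I3 mul r3: issue@4 deps=(2,None) exec_start@6 write@9

Answer: 4 4 6 9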